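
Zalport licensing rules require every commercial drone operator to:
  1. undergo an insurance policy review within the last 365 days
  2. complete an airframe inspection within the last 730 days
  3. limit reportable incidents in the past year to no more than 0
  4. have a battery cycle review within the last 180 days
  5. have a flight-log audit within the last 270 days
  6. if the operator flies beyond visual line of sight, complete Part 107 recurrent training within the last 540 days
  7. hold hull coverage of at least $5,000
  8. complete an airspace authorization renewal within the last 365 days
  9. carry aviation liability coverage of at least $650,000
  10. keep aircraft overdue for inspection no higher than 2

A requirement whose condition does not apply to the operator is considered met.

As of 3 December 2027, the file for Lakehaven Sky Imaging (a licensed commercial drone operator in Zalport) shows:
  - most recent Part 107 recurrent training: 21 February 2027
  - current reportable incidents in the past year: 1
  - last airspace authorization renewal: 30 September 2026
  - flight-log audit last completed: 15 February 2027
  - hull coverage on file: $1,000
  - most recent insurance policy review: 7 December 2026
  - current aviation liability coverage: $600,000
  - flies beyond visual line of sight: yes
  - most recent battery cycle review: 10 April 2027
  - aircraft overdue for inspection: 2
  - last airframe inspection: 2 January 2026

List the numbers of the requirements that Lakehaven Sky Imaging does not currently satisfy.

1. insurance policy review 361 days ago vs limit 365 → met
2. airframe inspection 700 days ago vs limit 730 → met
3. reportable incidents in the past year 1 > 0 → not met
4. battery cycle review 237 days ago vs limit 180 → not met
5. flight-log audit 291 days ago vs limit 270 → not met
6. condition 'flies beyond visual line of sight' holds; Part 107 recurrent training 285 days ago vs limit 540 → met
7. hull coverage $1,000 < $5,000 → not met
8. airspace authorization renewal 429 days ago vs limit 365 → not met
9. aviation liability coverage $600,000 < $650,000 → not met
10. aircraft overdue for inspection 2 ≤ 2 → met
Not met: 3, 4, 5, 7, 8, 9

3, 4, 5, 7, 8, 9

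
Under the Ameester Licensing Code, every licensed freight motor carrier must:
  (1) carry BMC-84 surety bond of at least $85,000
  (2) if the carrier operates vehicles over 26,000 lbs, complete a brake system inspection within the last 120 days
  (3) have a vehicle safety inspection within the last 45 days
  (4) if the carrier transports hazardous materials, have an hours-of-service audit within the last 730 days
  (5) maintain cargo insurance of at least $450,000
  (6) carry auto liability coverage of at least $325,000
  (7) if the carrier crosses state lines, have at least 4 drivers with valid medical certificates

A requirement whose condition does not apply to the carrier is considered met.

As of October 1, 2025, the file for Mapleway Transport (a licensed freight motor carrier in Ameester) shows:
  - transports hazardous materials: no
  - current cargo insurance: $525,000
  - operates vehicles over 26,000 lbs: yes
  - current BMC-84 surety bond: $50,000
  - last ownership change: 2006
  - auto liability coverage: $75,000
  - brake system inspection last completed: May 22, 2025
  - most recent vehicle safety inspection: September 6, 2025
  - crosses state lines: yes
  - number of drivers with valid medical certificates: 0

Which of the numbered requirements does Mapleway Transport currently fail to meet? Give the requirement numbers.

1, 2, 6, 7

1. BMC-84 surety bond $50,000 < $85,000 → not met
2. condition 'operates vehicles over 26,000 lbs' holds; brake system inspection 132 days ago vs limit 120 → not met
3. vehicle safety inspection 25 days ago vs limit 45 → met
4. condition 'transports hazardous materials' does not hold → requirement n/a → met
5. cargo insurance $525,000 ≥ $450,000 → met
6. auto liability coverage $75,000 < $325,000 → not met
7. condition 'crosses state lines' holds; drivers with valid medical certificates 0 < 4 → not met
Not met: 1, 2, 6, 7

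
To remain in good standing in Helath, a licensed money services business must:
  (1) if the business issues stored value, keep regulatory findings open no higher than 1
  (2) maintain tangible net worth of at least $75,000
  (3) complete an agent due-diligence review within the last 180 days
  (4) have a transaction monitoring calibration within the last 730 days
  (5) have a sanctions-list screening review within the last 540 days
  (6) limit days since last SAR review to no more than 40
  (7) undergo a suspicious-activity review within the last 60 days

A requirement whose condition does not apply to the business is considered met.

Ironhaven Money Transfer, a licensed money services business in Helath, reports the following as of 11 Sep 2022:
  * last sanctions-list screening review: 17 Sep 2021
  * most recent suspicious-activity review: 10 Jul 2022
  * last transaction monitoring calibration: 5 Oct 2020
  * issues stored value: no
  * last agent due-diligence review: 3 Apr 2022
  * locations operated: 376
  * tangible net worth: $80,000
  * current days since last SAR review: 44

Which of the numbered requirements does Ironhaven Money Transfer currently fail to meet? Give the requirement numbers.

1. condition 'issues stored value' does not hold → requirement n/a → met
2. tangible net worth $80,000 ≥ $75,000 → met
3. agent due-diligence review 161 days ago vs limit 180 → met
4. transaction monitoring calibration 706 days ago vs limit 730 → met
5. sanctions-list screening review 359 days ago vs limit 540 → met
6. days since last SAR review 44 > 40 → not met
7. suspicious-activity review 63 days ago vs limit 60 → not met
Not met: 6, 7

6, 7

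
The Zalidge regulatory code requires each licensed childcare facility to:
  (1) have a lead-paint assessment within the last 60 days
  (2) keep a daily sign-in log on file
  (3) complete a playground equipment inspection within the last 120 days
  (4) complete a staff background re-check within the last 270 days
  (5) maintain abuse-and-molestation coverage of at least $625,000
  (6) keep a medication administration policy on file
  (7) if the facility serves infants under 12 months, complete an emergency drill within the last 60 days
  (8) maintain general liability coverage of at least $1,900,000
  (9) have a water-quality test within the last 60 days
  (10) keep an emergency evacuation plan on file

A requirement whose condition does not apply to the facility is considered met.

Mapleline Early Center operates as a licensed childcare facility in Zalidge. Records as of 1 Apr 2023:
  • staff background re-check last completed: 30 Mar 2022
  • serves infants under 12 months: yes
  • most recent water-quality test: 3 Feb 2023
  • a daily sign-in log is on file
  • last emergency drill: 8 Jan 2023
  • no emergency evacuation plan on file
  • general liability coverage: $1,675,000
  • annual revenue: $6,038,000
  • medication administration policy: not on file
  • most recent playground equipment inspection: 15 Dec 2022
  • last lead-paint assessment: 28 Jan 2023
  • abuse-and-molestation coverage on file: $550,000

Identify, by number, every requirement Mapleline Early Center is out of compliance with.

1, 4, 5, 6, 7, 8, 10

1. lead-paint assessment 63 days ago vs limit 60 → not met
2. daily sign-in log present → met
3. playground equipment inspection 107 days ago vs limit 120 → met
4. staff background re-check 367 days ago vs limit 270 → not met
5. abuse-and-molestation coverage $550,000 < $625,000 → not met
6. medication administration policy absent → not met
7. condition 'serves infants under 12 months' holds; emergency drill 83 days ago vs limit 60 → not met
8. general liability coverage $1,675,000 < $1,900,000 → not met
9. water-quality test 57 days ago vs limit 60 → met
10. emergency evacuation plan absent → not met
Not met: 1, 4, 5, 6, 7, 8, 10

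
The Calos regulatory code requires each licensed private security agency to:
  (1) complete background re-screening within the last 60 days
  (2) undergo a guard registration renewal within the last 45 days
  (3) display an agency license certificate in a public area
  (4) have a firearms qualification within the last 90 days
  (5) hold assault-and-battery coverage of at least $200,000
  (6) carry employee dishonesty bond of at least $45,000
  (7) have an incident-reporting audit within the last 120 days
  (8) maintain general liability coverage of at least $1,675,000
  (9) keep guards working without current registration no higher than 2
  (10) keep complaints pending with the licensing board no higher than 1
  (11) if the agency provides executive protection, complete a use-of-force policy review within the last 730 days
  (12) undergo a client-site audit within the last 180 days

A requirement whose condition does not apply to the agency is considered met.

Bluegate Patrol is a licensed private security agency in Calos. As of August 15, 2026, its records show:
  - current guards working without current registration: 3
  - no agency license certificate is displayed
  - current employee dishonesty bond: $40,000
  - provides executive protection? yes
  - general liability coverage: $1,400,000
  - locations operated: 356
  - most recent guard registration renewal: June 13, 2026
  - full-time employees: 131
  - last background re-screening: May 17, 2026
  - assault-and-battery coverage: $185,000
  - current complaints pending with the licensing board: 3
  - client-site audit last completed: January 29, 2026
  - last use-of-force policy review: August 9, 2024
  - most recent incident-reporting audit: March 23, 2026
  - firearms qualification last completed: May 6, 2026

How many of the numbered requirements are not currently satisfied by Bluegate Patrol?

12

1. background re-screening 90 days ago vs limit 60 → not met
2. guard registration renewal 63 days ago vs limit 45 → not met
3. agency license certificate absent → not met
4. firearms qualification 101 days ago vs limit 90 → not met
5. assault-and-battery coverage $185,000 < $200,000 → not met
6. employee dishonesty bond $40,000 < $45,000 → not met
7. incident-reporting audit 145 days ago vs limit 120 → not met
8. general liability coverage $1,400,000 < $1,675,000 → not met
9. guards working without current registration 3 > 2 → not met
10. complaints pending with the licensing board 3 > 1 → not met
11. condition 'provides executive protection' holds; use-of-force policy review 736 days ago vs limit 730 → not met
12. client-site audit 198 days ago vs limit 180 → not met
Not met: 12 of 12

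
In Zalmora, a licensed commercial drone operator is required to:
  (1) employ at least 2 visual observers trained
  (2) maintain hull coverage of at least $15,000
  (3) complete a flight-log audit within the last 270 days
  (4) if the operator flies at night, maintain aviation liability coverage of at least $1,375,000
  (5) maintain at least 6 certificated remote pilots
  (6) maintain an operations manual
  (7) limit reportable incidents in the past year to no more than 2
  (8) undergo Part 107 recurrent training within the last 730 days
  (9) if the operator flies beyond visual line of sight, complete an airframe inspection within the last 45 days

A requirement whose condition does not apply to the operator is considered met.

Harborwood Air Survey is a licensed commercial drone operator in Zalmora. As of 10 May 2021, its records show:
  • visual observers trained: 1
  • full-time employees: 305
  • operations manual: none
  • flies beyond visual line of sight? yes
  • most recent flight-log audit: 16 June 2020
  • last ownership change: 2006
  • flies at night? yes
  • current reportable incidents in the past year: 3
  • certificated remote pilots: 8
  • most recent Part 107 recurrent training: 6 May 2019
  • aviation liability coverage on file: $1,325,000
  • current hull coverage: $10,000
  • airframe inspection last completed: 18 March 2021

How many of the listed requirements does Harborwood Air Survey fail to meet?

1. visual observers trained 1 < 2 → not met
2. hull coverage $10,000 < $15,000 → not met
3. flight-log audit 328 days ago vs limit 270 → not met
4. condition 'flies at night' holds; aviation liability coverage $1,325,000 < $1,375,000 → not met
5. certificated remote pilots 8 ≥ 6 → met
6. operations manual absent → not met
7. reportable incidents in the past year 3 > 2 → not met
8. Part 107 recurrent training 735 days ago vs limit 730 → not met
9. condition 'flies beyond visual line of sight' holds; airframe inspection 53 days ago vs limit 45 → not met
Not met: 8 of 9

8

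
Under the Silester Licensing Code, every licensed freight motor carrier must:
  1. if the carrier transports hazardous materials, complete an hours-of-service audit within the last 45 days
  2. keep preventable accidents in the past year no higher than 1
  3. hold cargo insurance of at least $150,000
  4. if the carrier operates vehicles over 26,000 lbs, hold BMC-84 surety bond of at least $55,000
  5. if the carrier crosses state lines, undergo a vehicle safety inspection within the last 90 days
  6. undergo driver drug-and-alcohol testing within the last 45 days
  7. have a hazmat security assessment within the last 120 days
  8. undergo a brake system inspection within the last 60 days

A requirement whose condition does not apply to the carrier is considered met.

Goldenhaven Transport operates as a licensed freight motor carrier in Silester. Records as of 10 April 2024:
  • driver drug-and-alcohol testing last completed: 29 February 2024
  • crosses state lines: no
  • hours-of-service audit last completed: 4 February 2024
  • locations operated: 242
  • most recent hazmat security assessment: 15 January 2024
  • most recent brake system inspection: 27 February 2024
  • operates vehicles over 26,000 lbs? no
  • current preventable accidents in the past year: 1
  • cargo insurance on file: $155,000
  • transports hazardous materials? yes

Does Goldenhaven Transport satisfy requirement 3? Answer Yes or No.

Yes

3. cargo insurance $155,000 ≥ $150,000 → met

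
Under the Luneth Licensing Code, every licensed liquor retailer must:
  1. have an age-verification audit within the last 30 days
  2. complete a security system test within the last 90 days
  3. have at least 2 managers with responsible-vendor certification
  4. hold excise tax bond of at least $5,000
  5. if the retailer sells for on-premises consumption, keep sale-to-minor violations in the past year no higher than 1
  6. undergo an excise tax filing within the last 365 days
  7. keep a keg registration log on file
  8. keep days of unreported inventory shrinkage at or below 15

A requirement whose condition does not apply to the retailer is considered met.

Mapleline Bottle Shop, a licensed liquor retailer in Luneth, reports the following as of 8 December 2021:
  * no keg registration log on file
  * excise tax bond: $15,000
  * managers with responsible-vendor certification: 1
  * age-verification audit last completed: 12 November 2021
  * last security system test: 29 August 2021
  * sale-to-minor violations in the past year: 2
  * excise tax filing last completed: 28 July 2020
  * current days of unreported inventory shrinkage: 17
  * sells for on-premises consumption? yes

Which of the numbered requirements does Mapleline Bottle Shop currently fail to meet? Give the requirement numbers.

1. age-verification audit 26 days ago vs limit 30 → met
2. security system test 101 days ago vs limit 90 → not met
3. managers with responsible-vendor certification 1 < 2 → not met
4. excise tax bond $15,000 ≥ $5,000 → met
5. condition 'sells for on-premises consumption' holds; sale-to-minor violations in the past year 2 > 1 → not met
6. excise tax filing 498 days ago vs limit 365 → not met
7. keg registration log absent → not met
8. days of unreported inventory shrinkage 17 > 15 → not met
Not met: 2, 3, 5, 6, 7, 8

2, 3, 5, 6, 7, 8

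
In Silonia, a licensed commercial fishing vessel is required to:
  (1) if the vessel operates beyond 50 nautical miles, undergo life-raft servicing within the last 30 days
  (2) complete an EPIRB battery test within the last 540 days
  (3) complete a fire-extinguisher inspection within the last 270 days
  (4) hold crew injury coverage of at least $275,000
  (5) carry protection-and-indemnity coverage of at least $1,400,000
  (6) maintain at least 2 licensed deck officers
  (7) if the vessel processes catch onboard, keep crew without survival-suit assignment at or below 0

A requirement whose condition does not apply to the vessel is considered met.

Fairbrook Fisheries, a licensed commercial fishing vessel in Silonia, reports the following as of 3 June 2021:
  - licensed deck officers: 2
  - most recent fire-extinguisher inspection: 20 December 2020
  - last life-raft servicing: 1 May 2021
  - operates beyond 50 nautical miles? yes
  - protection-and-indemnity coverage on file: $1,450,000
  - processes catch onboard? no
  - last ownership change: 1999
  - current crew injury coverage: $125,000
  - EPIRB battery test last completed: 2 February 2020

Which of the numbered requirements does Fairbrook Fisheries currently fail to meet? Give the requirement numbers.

1. condition 'operates beyond 50 nautical miles' holds; life-raft servicing 33 days ago vs limit 30 → not met
2. EPIRB battery test 487 days ago vs limit 540 → met
3. fire-extinguisher inspection 165 days ago vs limit 270 → met
4. crew injury coverage $125,000 < $275,000 → not met
5. protection-and-indemnity coverage $1,450,000 ≥ $1,400,000 → met
6. licensed deck officers 2 ≥ 2 → met
7. condition 'processes catch onboard' does not hold → requirement n/a → met
Not met: 1, 4

1, 4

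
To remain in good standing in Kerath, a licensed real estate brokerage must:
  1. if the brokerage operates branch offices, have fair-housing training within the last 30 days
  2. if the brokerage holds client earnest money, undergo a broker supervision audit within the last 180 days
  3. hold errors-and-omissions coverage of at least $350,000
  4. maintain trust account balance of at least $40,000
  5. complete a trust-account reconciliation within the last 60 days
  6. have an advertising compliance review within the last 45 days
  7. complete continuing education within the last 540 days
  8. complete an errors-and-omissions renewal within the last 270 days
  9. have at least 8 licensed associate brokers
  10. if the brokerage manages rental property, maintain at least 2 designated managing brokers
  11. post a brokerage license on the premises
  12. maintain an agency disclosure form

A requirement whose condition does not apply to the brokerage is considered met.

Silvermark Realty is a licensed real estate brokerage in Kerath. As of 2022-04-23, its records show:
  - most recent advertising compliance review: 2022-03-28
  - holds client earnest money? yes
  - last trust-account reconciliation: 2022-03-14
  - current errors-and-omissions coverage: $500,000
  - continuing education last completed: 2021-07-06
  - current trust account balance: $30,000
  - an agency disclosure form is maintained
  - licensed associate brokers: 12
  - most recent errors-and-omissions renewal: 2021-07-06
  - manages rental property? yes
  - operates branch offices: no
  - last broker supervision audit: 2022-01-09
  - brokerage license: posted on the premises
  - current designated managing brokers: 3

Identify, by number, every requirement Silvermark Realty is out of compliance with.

1. condition 'operates branch offices' does not hold → requirement n/a → met
2. condition 'holds client earnest money' holds; broker supervision audit 104 days ago vs limit 180 → met
3. errors-and-omissions coverage $500,000 ≥ $350,000 → met
4. trust account balance $30,000 < $40,000 → not met
5. trust-account reconciliation 40 days ago vs limit 60 → met
6. advertising compliance review 26 days ago vs limit 45 → met
7. continuing education 291 days ago vs limit 540 → met
8. errors-and-omissions renewal 291 days ago vs limit 270 → not met
9. licensed associate brokers 12 ≥ 8 → met
10. condition 'manages rental property' holds; designated managing brokers 3 ≥ 2 → met
11. brokerage license present → met
12. agency disclosure form present → met
Not met: 4, 8

4, 8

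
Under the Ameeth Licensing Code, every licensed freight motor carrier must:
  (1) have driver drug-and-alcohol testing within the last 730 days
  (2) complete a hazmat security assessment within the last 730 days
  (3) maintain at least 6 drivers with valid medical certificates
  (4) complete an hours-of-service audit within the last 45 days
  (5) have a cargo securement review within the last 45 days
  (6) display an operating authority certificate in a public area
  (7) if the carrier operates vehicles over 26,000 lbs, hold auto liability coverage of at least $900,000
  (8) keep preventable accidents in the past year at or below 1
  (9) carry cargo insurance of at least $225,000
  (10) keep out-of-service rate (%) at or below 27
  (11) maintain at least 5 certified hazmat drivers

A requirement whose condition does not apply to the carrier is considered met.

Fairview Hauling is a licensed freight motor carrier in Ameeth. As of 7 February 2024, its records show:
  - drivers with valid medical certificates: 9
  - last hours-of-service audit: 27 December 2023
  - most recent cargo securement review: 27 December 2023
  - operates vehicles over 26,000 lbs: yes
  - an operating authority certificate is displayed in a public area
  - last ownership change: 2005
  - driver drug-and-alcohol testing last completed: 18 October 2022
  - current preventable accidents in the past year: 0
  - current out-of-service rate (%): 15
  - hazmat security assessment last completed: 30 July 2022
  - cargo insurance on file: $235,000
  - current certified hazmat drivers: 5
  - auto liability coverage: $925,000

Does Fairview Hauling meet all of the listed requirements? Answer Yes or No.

1. driver drug-and-alcohol testing 477 days ago vs limit 730 → met
2. hazmat security assessment 557 days ago vs limit 730 → met
3. drivers with valid medical certificates 9 ≥ 6 → met
4. hours-of-service audit 42 days ago vs limit 45 → met
5. cargo securement review 42 days ago vs limit 45 → met
6. operating authority certificate present → met
7. condition 'operates vehicles over 26,000 lbs' holds; auto liability coverage $925,000 ≥ $900,000 → met
8. preventable accidents in the past year 0 ≤ 1 → met
9. cargo insurance $235,000 ≥ $225,000 → met
10. out-of-service rate (%) 15 ≤ 27 → met
11. certified hazmat drivers 5 ≥ 5 → met
All met.

Yes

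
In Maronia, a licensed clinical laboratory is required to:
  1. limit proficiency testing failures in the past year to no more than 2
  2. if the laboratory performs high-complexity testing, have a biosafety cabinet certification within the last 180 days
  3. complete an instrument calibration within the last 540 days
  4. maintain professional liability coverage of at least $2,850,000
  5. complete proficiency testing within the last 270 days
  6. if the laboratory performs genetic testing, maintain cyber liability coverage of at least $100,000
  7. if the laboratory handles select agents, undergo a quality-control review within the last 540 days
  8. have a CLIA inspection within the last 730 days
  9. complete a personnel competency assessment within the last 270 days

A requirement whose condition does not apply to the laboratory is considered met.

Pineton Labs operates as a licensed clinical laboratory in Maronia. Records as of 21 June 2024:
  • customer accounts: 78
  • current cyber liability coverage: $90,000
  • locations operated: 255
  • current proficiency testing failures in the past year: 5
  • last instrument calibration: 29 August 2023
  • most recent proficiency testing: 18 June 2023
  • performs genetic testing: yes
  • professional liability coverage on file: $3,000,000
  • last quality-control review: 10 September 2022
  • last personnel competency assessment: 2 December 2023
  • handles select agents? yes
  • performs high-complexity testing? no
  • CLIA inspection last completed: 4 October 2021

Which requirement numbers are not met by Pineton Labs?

1. proficiency testing failures in the past year 5 > 2 → not met
2. condition 'performs high-complexity testing' does not hold → requirement n/a → met
3. instrument calibration 297 days ago vs limit 540 → met
4. professional liability coverage $3,000,000 ≥ $2,850,000 → met
5. proficiency testing 369 days ago vs limit 270 → not met
6. condition 'performs genetic testing' holds; cyber liability coverage $90,000 < $100,000 → not met
7. condition 'handles select agents' holds; quality-control review 650 days ago vs limit 540 → not met
8. CLIA inspection 991 days ago vs limit 730 → not met
9. personnel competency assessment 202 days ago vs limit 270 → met
Not met: 1, 5, 6, 7, 8

1, 5, 6, 7, 8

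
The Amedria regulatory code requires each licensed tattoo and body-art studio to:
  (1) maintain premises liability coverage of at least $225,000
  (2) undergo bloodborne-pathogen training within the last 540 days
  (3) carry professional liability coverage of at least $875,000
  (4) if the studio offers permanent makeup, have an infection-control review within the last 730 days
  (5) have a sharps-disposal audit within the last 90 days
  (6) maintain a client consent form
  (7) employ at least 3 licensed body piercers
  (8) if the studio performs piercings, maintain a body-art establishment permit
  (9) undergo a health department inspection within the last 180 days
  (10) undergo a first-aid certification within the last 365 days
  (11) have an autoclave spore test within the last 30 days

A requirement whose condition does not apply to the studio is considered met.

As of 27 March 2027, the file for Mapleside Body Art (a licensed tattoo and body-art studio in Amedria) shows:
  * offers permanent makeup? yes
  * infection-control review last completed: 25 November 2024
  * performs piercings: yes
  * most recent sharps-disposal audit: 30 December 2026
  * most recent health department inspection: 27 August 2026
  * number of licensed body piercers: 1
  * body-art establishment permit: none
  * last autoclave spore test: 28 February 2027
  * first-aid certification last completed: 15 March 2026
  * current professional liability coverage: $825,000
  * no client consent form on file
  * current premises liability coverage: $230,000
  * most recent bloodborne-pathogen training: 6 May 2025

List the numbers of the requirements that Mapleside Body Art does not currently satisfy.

1. premises liability coverage $230,000 ≥ $225,000 → met
2. bloodborne-pathogen training 690 days ago vs limit 540 → not met
3. professional liability coverage $825,000 < $875,000 → not met
4. condition 'offers permanent makeup' holds; infection-control review 852 days ago vs limit 730 → not met
5. sharps-disposal audit 87 days ago vs limit 90 → met
6. client consent form absent → not met
7. licensed body piercers 1 < 3 → not met
8. condition 'performs piercings' holds; body-art establishment permit absent → not met
9. health department inspection 212 days ago vs limit 180 → not met
10. first-aid certification 377 days ago vs limit 365 → not met
11. autoclave spore test 27 days ago vs limit 30 → met
Not met: 2, 3, 4, 6, 7, 8, 9, 10

2, 3, 4, 6, 7, 8, 9, 10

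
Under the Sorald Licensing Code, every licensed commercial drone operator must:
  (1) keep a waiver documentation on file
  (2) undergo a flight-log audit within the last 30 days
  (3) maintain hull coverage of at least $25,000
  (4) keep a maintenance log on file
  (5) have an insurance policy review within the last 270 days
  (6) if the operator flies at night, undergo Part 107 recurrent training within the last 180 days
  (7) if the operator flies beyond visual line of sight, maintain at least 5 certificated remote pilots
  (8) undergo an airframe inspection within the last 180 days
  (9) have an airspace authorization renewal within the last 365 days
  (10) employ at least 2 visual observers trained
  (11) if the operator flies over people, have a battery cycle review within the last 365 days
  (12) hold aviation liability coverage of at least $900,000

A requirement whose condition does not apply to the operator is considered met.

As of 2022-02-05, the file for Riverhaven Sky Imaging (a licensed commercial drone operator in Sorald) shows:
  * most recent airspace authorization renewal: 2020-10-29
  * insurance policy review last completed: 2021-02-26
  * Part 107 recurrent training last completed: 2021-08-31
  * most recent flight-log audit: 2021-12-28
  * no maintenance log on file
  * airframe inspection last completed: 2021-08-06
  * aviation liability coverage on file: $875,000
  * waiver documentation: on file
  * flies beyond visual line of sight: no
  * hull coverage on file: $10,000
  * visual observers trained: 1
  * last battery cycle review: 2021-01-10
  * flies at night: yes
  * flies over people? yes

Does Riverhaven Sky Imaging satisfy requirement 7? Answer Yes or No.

7. condition 'flies beyond visual line of sight' does not hold → requirement n/a → met

Yes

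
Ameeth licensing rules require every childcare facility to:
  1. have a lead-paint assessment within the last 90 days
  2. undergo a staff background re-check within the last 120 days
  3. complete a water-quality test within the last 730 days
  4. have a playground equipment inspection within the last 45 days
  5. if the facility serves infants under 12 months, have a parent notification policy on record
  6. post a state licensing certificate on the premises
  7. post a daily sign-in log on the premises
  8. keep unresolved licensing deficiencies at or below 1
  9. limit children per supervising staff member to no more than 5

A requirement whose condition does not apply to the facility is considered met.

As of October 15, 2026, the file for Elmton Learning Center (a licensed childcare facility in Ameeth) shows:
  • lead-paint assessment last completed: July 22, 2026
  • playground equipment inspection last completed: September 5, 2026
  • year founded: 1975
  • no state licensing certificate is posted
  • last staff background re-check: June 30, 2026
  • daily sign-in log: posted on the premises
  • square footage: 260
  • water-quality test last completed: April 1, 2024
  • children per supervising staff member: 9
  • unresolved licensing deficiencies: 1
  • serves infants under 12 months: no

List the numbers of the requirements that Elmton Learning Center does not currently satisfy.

3, 6, 9

1. lead-paint assessment 85 days ago vs limit 90 → met
2. staff background re-check 107 days ago vs limit 120 → met
3. water-quality test 927 days ago vs limit 730 → not met
4. playground equipment inspection 40 days ago vs limit 45 → met
5. condition 'serves infants under 12 months' does not hold → requirement n/a → met
6. state licensing certificate absent → not met
7. daily sign-in log present → met
8. unresolved licensing deficiencies 1 ≤ 1 → met
9. children per supervising staff member 9 > 5 → not met
Not met: 3, 6, 9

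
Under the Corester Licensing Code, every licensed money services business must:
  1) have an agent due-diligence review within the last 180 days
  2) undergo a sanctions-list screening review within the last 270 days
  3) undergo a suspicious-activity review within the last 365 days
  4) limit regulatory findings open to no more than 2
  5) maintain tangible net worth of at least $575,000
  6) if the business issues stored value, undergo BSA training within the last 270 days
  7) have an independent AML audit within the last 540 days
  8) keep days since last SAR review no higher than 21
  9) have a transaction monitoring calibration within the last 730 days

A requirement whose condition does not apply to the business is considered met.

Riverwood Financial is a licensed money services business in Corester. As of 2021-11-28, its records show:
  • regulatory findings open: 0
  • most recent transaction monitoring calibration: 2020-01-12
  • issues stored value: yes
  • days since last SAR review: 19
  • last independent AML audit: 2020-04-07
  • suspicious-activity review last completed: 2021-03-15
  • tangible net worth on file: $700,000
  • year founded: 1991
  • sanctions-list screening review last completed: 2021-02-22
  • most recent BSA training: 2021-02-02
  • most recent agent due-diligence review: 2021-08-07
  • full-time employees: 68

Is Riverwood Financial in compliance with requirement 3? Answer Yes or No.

3. suspicious-activity review 258 days ago vs limit 365 → met

Yes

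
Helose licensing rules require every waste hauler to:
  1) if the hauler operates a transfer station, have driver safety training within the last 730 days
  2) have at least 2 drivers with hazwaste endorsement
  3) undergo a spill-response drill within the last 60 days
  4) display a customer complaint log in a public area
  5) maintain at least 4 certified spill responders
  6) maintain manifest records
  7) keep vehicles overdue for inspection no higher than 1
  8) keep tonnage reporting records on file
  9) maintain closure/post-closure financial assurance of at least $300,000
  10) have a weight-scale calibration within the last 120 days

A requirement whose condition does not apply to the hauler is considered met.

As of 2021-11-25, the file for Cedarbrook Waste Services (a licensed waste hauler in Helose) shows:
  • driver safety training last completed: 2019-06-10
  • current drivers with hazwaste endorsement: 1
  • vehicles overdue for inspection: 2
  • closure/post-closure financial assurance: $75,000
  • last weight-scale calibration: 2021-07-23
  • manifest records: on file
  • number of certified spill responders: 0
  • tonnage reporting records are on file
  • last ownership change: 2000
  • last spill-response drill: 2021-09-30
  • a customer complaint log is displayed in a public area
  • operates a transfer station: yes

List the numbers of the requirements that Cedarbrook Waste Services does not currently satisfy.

1. condition 'operates a transfer station' holds; driver safety training 899 days ago vs limit 730 → not met
2. drivers with hazwaste endorsement 1 < 2 → not met
3. spill-response drill 56 days ago vs limit 60 → met
4. customer complaint log present → met
5. certified spill responders 0 < 4 → not met
6. manifest records present → met
7. vehicles overdue for inspection 2 > 1 → not met
8. tonnage reporting records present → met
9. closure/post-closure financial assurance $75,000 < $300,000 → not met
10. weight-scale calibration 125 days ago vs limit 120 → not met
Not met: 1, 2, 5, 7, 9, 10

1, 2, 5, 7, 9, 10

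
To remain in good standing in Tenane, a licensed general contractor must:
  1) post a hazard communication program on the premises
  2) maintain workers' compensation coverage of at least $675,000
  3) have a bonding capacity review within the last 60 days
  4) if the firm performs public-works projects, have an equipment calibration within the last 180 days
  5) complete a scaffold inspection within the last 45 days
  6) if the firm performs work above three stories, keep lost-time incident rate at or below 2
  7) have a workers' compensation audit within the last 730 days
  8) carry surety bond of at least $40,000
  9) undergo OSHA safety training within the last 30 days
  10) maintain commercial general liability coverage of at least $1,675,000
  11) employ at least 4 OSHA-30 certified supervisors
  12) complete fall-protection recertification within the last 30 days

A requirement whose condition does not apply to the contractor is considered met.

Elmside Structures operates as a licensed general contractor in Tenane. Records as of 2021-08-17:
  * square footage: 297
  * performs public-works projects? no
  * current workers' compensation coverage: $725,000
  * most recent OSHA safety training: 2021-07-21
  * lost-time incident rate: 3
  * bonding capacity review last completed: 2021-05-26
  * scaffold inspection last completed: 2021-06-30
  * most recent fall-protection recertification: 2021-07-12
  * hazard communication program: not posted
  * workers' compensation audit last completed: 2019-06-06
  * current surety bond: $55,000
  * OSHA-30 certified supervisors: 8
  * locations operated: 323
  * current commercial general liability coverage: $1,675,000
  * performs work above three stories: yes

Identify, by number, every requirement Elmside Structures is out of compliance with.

1. hazard communication program absent → not met
2. workers' compensation coverage $725,000 ≥ $675,000 → met
3. bonding capacity review 83 days ago vs limit 60 → not met
4. condition 'performs public-works projects' does not hold → requirement n/a → met
5. scaffold inspection 48 days ago vs limit 45 → not met
6. condition 'performs work above three stories' holds; lost-time incident rate 3 > 2 → not met
7. workers' compensation audit 803 days ago vs limit 730 → not met
8. surety bond $55,000 ≥ $40,000 → met
9. OSHA safety training 27 days ago vs limit 30 → met
10. commercial general liability coverage $1,675,000 ≥ $1,675,000 → met
11. OSHA-30 certified supervisors 8 ≥ 4 → met
12. fall-protection recertification 36 days ago vs limit 30 → not met
Not met: 1, 3, 5, 6, 7, 12

1, 3, 5, 6, 7, 12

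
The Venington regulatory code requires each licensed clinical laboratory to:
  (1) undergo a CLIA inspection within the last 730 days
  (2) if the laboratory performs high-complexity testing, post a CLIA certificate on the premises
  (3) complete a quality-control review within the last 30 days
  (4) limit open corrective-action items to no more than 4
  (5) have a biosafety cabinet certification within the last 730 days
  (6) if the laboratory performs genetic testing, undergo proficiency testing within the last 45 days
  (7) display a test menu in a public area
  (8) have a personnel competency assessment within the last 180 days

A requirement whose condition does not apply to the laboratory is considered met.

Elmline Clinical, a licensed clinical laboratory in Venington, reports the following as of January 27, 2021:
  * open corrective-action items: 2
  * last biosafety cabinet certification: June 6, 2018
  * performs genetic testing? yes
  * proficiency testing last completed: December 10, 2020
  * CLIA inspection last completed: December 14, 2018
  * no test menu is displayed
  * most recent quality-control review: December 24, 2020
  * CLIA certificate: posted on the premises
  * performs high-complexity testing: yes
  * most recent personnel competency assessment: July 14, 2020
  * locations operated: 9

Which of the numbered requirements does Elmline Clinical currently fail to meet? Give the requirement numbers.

1, 3, 5, 6, 7, 8

1. CLIA inspection 775 days ago vs limit 730 → not met
2. condition 'performs high-complexity testing' holds; CLIA certificate present → met
3. quality-control review 34 days ago vs limit 30 → not met
4. open corrective-action items 2 ≤ 4 → met
5. biosafety cabinet certification 966 days ago vs limit 730 → not met
6. condition 'performs genetic testing' holds; proficiency testing 48 days ago vs limit 45 → not met
7. test menu absent → not met
8. personnel competency assessment 197 days ago vs limit 180 → not met
Not met: 1, 3, 5, 6, 7, 8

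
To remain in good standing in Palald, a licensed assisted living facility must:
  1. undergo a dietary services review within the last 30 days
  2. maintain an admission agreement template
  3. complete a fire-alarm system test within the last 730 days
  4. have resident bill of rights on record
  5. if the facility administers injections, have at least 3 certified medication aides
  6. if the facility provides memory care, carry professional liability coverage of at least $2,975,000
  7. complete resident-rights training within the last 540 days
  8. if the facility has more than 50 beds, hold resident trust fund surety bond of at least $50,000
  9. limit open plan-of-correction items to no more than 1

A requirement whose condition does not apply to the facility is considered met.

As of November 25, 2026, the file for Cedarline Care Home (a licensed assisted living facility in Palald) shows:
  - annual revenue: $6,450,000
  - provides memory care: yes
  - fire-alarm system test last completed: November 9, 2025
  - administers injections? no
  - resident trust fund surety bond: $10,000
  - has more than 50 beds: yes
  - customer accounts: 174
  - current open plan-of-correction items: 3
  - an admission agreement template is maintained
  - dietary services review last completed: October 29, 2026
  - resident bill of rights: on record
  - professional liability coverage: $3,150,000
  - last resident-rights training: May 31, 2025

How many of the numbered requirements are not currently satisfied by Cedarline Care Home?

1. dietary services review 27 days ago vs limit 30 → met
2. admission agreement template present → met
3. fire-alarm system test 381 days ago vs limit 730 → met
4. resident bill of rights present → met
5. condition 'administers injections' does not hold → requirement n/a → met
6. condition 'provides memory care' holds; professional liability coverage $3,150,000 ≥ $2,975,000 → met
7. resident-rights training 543 days ago vs limit 540 → not met
8. condition 'has more than 50 beds' holds; resident trust fund surety bond $10,000 < $50,000 → not met
9. open plan-of-correction items 3 > 1 → not met
Not met: 3 of 9

3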